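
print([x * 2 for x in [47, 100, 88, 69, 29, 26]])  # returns [94, 200, 176, 138, 58, 52]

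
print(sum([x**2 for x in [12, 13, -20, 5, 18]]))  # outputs 1062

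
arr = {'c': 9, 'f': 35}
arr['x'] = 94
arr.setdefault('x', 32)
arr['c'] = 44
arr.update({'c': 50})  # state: {'c': 50, 'f': 35, 'x': 94}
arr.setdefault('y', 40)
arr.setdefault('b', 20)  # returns 20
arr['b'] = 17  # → {'c': 50, 'f': 35, 'x': 94, 'y': 40, 'b': 17}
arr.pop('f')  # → 35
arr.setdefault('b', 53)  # 17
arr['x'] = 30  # {'c': 50, 'x': 30, 'y': 40, 'b': 17}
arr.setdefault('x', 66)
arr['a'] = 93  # {'c': 50, 'x': 30, 'y': 40, 'b': 17, 'a': 93}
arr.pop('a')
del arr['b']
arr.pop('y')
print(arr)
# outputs {'c': 50, 'x': 30}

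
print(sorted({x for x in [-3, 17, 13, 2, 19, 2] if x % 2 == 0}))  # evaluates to [2]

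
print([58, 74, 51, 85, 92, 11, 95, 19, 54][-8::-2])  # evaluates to [74]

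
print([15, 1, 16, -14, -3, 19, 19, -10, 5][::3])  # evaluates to [15, -14, 19]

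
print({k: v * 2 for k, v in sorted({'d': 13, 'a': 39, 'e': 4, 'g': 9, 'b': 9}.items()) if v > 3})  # {'a': 78, 'b': 18, 'd': 26, 'e': 8, 'g': 18}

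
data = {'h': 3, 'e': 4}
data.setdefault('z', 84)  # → 84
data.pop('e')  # 4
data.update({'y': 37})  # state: {'h': 3, 'z': 84, 'y': 37}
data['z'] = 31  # {'h': 3, 'z': 31, 'y': 37}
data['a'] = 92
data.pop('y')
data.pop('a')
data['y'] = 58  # {'h': 3, 'z': 31, 'y': 58}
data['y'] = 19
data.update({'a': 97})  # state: {'h': 3, 'z': 31, 'y': 19, 'a': 97}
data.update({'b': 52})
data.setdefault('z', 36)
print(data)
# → {'h': 3, 'z': 31, 'y': 19, 'a': 97, 'b': 52}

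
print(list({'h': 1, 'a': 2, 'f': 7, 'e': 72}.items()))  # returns [('h', 1), ('a', 2), ('f', 7), ('e', 72)]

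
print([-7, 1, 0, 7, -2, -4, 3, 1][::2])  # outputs [-7, 0, -2, 3]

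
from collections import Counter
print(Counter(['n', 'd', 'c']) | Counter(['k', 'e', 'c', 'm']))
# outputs Counter({'n': 1, 'd': 1, 'c': 1, 'k': 1, 'e': 1, 'm': 1})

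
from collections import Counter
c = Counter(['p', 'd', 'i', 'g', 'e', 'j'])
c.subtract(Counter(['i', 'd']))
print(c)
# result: Counter({'p': 1, 'g': 1, 'e': 1, 'j': 1, 'd': 0, 'i': 0})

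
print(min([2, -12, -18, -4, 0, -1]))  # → -18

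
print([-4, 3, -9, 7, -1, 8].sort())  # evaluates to None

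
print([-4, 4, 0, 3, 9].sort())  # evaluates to None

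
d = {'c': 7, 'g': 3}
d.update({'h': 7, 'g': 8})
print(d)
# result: {'c': 7, 'g': 8, 'h': 7}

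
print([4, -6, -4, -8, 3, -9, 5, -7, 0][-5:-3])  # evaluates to [3, -9]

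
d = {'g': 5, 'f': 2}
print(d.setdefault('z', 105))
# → 105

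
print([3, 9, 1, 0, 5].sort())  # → None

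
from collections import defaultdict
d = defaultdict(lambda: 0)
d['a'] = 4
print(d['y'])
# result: 0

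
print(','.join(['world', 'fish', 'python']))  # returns world,fish,python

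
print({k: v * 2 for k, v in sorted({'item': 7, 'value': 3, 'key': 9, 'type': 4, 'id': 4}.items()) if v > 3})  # {'id': 8, 'item': 14, 'key': 18, 'type': 8}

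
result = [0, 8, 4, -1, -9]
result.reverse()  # [-9, -1, 4, 8, 0]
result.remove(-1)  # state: [-9, 4, 8, 0]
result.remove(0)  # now [-9, 4, 8]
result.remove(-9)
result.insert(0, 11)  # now [11, 4, 8]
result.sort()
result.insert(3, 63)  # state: [4, 8, 11, 63]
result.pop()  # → 63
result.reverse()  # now [11, 8, 4]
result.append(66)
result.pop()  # 66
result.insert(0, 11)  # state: [11, 11, 8, 4]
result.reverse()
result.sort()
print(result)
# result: [4, 8, 11, 11]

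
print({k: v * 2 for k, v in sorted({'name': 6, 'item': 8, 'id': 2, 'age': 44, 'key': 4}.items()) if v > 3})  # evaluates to {'age': 88, 'item': 16, 'key': 8, 'name': 12}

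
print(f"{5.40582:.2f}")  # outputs 5.41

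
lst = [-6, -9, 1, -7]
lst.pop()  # -7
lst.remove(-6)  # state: [-9, 1]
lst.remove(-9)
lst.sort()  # [1]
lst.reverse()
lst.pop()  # 1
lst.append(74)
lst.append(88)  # [74, 88]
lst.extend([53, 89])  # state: [74, 88, 53, 89]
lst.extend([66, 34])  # [74, 88, 53, 89, 66, 34]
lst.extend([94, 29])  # [74, 88, 53, 89, 66, 34, 94, 29]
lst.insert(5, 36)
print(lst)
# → [74, 88, 53, 89, 66, 36, 34, 94, 29]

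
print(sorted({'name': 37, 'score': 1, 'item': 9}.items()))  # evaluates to [('item', 9), ('name', 37), ('score', 1)]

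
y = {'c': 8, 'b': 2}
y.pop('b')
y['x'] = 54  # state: {'c': 8, 'x': 54}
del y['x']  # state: {'c': 8}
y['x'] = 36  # {'c': 8, 'x': 36}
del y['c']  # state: {'x': 36}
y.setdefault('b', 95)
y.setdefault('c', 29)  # 29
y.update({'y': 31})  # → {'x': 36, 'b': 95, 'c': 29, 'y': 31}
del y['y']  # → {'x': 36, 'b': 95, 'c': 29}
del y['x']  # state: {'b': 95, 'c': 29}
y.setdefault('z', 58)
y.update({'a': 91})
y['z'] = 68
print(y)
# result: {'b': 95, 'c': 29, 'z': 68, 'a': 91}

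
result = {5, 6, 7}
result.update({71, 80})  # {5, 6, 7, 71, 80}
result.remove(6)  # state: {5, 7, 71, 80}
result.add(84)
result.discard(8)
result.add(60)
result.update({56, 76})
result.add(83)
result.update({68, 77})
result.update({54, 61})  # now {5, 7, 54, 56, 60, 61, 68, 71, 76, 77, 80, 83, 84}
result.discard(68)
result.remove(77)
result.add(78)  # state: {5, 7, 54, 56, 60, 61, 71, 76, 78, 80, 83, 84}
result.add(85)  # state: {5, 7, 54, 56, 60, 61, 71, 76, 78, 80, 83, 84, 85}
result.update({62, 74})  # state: {5, 7, 54, 56, 60, 61, 62, 71, 74, 76, 78, 80, 83, 84, 85}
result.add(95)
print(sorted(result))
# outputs [5, 7, 54, 56, 60, 61, 62, 71, 74, 76, 78, 80, 83, 84, 85, 95]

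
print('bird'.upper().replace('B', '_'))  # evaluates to _IRD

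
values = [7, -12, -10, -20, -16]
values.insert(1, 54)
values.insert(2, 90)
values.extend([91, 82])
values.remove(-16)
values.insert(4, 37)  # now [7, 54, 90, -12, 37, -10, -20, 91, 82]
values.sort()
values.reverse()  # [91, 90, 82, 54, 37, 7, -10, -12, -20]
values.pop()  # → -20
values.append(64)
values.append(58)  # [91, 90, 82, 54, 37, 7, -10, -12, 64, 58]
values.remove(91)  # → [90, 82, 54, 37, 7, -10, -12, 64, 58]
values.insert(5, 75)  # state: [90, 82, 54, 37, 7, 75, -10, -12, 64, 58]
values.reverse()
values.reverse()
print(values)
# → [90, 82, 54, 37, 7, 75, -10, -12, 64, 58]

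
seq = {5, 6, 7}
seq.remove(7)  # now {5, 6}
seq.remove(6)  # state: {5}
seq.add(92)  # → {5, 92}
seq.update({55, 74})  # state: {5, 55, 74, 92}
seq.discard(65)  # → {5, 55, 74, 92}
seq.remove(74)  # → {5, 55, 92}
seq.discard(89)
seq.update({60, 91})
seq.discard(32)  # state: {5, 55, 60, 91, 92}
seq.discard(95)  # {5, 55, 60, 91, 92}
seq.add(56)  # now {5, 55, 56, 60, 91, 92}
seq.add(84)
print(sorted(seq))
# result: [5, 55, 56, 60, 84, 91, 92]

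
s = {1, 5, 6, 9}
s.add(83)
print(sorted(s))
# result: [1, 5, 6, 9, 83]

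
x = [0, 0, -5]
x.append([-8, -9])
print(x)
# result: [0, 0, -5, [-8, -9]]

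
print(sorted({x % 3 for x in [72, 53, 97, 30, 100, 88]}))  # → [0, 1, 2]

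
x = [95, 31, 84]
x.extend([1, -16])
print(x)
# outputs [95, 31, 84, 1, -16]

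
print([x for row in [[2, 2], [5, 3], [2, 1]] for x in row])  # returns [2, 2, 5, 3, 2, 1]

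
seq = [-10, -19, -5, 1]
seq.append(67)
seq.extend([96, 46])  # [-10, -19, -5, 1, 67, 96, 46]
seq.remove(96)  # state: [-10, -19, -5, 1, 67, 46]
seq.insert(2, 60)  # [-10, -19, 60, -5, 1, 67, 46]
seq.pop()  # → 46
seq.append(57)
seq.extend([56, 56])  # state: [-10, -19, 60, -5, 1, 67, 57, 56, 56]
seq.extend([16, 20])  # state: [-10, -19, 60, -5, 1, 67, 57, 56, 56, 16, 20]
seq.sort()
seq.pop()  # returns 67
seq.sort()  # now [-19, -10, -5, 1, 16, 20, 56, 56, 57, 60]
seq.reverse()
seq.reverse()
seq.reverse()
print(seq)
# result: [60, 57, 56, 56, 20, 16, 1, -5, -10, -19]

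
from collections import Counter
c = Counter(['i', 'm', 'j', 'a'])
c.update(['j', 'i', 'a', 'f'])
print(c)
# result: Counter({'i': 2, 'j': 2, 'a': 2, 'm': 1, 'f': 1})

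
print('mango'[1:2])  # a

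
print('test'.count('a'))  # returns 0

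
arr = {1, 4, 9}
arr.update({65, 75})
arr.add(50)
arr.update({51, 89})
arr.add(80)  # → {1, 4, 9, 50, 51, 65, 75, 80, 89}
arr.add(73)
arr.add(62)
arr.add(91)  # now {1, 4, 9, 50, 51, 62, 65, 73, 75, 80, 89, 91}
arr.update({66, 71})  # {1, 4, 9, 50, 51, 62, 65, 66, 71, 73, 75, 80, 89, 91}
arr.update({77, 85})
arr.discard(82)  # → {1, 4, 9, 50, 51, 62, 65, 66, 71, 73, 75, 77, 80, 85, 89, 91}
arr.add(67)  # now {1, 4, 9, 50, 51, 62, 65, 66, 67, 71, 73, 75, 77, 80, 85, 89, 91}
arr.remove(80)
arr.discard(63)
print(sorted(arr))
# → [1, 4, 9, 50, 51, 62, 65, 66, 67, 71, 73, 75, 77, 85, 89, 91]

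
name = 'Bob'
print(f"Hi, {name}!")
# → Hi, Bob!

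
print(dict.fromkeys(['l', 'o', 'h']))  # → {'l': None, 'o': None, 'h': None}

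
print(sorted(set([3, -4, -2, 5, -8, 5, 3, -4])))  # [-8, -4, -2, 3, 5]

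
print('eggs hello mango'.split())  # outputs ['eggs', 'hello', 'mango']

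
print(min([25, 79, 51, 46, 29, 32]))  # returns 25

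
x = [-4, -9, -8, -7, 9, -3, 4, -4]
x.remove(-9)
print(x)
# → [-4, -8, -7, 9, -3, 4, -4]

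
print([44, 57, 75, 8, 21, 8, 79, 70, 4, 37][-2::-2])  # [4, 79, 21, 75, 44]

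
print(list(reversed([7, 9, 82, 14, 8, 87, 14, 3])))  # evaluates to [3, 14, 87, 8, 14, 82, 9, 7]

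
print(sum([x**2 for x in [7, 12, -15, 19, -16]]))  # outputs 1035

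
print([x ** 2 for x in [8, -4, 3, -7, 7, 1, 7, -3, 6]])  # [64, 16, 9, 49, 49, 1, 49, 9, 36]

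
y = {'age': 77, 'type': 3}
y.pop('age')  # 77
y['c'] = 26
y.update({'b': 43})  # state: {'type': 3, 'c': 26, 'b': 43}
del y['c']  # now {'type': 3, 'b': 43}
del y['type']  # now {'b': 43}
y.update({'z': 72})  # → {'b': 43, 'z': 72}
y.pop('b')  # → 43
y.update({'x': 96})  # {'z': 72, 'x': 96}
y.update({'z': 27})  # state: {'z': 27, 'x': 96}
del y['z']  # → {'x': 96}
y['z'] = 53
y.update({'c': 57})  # {'x': 96, 'z': 53, 'c': 57}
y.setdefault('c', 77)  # 57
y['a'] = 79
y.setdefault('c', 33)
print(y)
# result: {'x': 96, 'z': 53, 'c': 57, 'a': 79}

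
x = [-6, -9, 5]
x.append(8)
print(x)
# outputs [-6, -9, 5, 8]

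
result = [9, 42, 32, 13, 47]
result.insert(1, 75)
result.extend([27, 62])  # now [9, 75, 42, 32, 13, 47, 27, 62]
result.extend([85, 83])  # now [9, 75, 42, 32, 13, 47, 27, 62, 85, 83]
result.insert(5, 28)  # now [9, 75, 42, 32, 13, 28, 47, 27, 62, 85, 83]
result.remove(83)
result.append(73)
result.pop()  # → 73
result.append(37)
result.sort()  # [9, 13, 27, 28, 32, 37, 42, 47, 62, 75, 85]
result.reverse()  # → [85, 75, 62, 47, 42, 37, 32, 28, 27, 13, 9]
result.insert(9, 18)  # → [85, 75, 62, 47, 42, 37, 32, 28, 27, 18, 13, 9]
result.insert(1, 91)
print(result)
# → [85, 91, 75, 62, 47, 42, 37, 32, 28, 27, 18, 13, 9]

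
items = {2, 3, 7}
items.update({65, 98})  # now {2, 3, 7, 65, 98}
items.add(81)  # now {2, 3, 7, 65, 81, 98}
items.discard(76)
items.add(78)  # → {2, 3, 7, 65, 78, 81, 98}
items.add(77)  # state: {2, 3, 7, 65, 77, 78, 81, 98}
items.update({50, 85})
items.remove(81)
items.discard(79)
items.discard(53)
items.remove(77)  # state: {2, 3, 7, 50, 65, 78, 85, 98}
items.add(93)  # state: {2, 3, 7, 50, 65, 78, 85, 93, 98}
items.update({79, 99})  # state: {2, 3, 7, 50, 65, 78, 79, 85, 93, 98, 99}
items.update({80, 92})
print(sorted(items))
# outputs [2, 3, 7, 50, 65, 78, 79, 80, 85, 92, 93, 98, 99]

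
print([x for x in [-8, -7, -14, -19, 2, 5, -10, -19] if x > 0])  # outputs [2, 5]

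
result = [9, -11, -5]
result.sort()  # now [-11, -5, 9]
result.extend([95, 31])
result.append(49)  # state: [-11, -5, 9, 95, 31, 49]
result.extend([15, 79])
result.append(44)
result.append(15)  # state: [-11, -5, 9, 95, 31, 49, 15, 79, 44, 15]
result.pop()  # 15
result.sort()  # [-11, -5, 9, 15, 31, 44, 49, 79, 95]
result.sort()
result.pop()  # 95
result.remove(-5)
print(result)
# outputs [-11, 9, 15, 31, 44, 49, 79]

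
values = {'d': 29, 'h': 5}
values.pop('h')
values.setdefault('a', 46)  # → 46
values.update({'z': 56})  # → {'d': 29, 'a': 46, 'z': 56}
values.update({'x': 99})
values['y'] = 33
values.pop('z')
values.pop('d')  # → 29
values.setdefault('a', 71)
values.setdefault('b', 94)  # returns 94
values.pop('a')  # 46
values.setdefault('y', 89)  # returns 33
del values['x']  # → {'y': 33, 'b': 94}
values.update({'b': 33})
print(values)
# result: {'y': 33, 'b': 33}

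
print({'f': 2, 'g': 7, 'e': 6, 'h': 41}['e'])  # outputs 6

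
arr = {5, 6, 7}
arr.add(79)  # {5, 6, 7, 79}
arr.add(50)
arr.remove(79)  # {5, 6, 7, 50}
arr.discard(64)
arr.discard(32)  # {5, 6, 7, 50}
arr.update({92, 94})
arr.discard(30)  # {5, 6, 7, 50, 92, 94}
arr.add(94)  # {5, 6, 7, 50, 92, 94}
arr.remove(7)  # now {5, 6, 50, 92, 94}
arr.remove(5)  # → {6, 50, 92, 94}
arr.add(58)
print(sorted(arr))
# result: [6, 50, 58, 92, 94]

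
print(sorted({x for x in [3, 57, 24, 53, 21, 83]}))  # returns [3, 21, 24, 53, 57, 83]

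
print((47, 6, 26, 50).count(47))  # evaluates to 1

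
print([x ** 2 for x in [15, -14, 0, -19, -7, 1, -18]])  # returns [225, 196, 0, 361, 49, 1, 324]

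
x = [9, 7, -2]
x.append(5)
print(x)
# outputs [9, 7, -2, 5]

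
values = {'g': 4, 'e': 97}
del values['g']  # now {'e': 97}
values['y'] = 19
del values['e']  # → {'y': 19}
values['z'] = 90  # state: {'y': 19, 'z': 90}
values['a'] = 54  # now {'y': 19, 'z': 90, 'a': 54}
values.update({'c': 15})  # {'y': 19, 'z': 90, 'a': 54, 'c': 15}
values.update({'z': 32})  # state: {'y': 19, 'z': 32, 'a': 54, 'c': 15}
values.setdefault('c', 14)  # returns 15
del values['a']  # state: {'y': 19, 'z': 32, 'c': 15}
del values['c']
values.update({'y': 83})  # {'y': 83, 'z': 32}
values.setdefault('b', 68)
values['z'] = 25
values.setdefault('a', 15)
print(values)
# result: {'y': 83, 'z': 25, 'b': 68, 'a': 15}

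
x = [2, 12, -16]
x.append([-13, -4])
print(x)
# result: [2, 12, -16, [-13, -4]]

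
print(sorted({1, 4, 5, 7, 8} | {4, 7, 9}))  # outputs [1, 4, 5, 7, 8, 9]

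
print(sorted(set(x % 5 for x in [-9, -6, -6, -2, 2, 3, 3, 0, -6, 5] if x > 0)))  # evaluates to [0, 2, 3]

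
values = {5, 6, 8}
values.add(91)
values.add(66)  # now {5, 6, 8, 66, 91}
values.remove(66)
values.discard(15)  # {5, 6, 8, 91}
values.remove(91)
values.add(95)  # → {5, 6, 8, 95}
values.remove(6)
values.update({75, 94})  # {5, 8, 75, 94, 95}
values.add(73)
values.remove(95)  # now {5, 8, 73, 75, 94}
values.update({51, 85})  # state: {5, 8, 51, 73, 75, 85, 94}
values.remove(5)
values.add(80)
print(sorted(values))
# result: [8, 51, 73, 75, 80, 85, 94]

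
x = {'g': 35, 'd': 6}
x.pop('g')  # 35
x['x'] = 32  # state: {'d': 6, 'x': 32}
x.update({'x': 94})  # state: {'d': 6, 'x': 94}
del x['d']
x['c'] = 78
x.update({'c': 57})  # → {'x': 94, 'c': 57}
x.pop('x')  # 94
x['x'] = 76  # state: {'c': 57, 'x': 76}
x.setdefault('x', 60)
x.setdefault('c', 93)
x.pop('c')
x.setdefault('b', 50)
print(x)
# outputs {'x': 76, 'b': 50}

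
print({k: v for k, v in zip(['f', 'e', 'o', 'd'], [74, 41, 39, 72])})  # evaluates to {'f': 74, 'e': 41, 'o': 39, 'd': 72}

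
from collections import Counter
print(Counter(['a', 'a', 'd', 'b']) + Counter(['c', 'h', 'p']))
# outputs Counter({'a': 2, 'd': 1, 'b': 1, 'c': 1, 'h': 1, 'p': 1})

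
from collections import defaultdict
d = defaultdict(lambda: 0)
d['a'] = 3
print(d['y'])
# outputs 0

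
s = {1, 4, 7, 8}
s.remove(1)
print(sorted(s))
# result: [4, 7, 8]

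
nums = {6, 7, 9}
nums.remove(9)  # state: {6, 7}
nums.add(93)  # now {6, 7, 93}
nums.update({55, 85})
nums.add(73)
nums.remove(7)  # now {6, 55, 73, 85, 93}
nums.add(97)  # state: {6, 55, 73, 85, 93, 97}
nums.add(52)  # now {6, 52, 55, 73, 85, 93, 97}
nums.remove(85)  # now {6, 52, 55, 73, 93, 97}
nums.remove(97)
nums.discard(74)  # {6, 52, 55, 73, 93}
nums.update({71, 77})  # {6, 52, 55, 71, 73, 77, 93}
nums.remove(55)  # {6, 52, 71, 73, 77, 93}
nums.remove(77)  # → {6, 52, 71, 73, 93}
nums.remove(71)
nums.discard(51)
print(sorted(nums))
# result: [6, 52, 73, 93]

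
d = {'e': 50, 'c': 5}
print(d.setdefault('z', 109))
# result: 109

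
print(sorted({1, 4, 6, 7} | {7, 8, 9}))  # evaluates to [1, 4, 6, 7, 8, 9]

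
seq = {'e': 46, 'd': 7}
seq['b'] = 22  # {'e': 46, 'd': 7, 'b': 22}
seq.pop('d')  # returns 7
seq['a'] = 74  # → {'e': 46, 'b': 22, 'a': 74}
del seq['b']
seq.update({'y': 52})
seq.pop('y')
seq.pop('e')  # 46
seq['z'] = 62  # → {'a': 74, 'z': 62}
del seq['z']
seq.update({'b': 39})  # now {'a': 74, 'b': 39}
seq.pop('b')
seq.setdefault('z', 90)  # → 90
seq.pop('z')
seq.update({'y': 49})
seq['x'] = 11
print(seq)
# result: {'a': 74, 'y': 49, 'x': 11}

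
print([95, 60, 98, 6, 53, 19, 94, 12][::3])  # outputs [95, 6, 94]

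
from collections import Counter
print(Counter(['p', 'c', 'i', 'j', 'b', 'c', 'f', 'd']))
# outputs Counter({'c': 2, 'p': 1, 'i': 1, 'j': 1, 'b': 1, 'f': 1, 'd': 1})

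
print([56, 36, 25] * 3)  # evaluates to [56, 36, 25, 56, 36, 25, 56, 36, 25]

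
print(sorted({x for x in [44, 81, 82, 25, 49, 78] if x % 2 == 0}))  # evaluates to [44, 78, 82]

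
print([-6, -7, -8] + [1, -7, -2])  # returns [-6, -7, -8, 1, -7, -2]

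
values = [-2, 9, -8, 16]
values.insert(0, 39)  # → [39, -2, 9, -8, 16]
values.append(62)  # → [39, -2, 9, -8, 16, 62]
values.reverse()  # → [62, 16, -8, 9, -2, 39]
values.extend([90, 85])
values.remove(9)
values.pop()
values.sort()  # [-8, -2, 16, 39, 62, 90]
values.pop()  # 90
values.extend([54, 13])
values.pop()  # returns 13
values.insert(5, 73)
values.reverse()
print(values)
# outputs [54, 73, 62, 39, 16, -2, -8]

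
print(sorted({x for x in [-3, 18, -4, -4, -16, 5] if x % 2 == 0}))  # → [-16, -4, 18]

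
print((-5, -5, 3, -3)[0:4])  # (-5, -5, 3, -3)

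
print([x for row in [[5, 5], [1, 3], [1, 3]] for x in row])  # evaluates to [5, 5, 1, 3, 1, 3]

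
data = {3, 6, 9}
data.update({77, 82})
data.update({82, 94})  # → {3, 6, 9, 77, 82, 94}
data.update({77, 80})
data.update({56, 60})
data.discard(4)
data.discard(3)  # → {6, 9, 56, 60, 77, 80, 82, 94}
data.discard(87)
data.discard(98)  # {6, 9, 56, 60, 77, 80, 82, 94}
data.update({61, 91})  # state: {6, 9, 56, 60, 61, 77, 80, 82, 91, 94}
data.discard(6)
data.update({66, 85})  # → {9, 56, 60, 61, 66, 77, 80, 82, 85, 91, 94}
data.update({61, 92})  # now {9, 56, 60, 61, 66, 77, 80, 82, 85, 91, 92, 94}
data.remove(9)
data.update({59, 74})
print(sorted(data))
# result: [56, 59, 60, 61, 66, 74, 77, 80, 82, 85, 91, 92, 94]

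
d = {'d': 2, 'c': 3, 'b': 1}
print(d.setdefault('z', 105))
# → 105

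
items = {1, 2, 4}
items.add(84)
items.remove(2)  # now {1, 4, 84}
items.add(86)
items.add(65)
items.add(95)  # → {1, 4, 65, 84, 86, 95}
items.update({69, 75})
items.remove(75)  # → {1, 4, 65, 69, 84, 86, 95}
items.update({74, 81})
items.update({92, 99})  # {1, 4, 65, 69, 74, 81, 84, 86, 92, 95, 99}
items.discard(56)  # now {1, 4, 65, 69, 74, 81, 84, 86, 92, 95, 99}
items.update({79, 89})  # {1, 4, 65, 69, 74, 79, 81, 84, 86, 89, 92, 95, 99}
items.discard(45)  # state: {1, 4, 65, 69, 74, 79, 81, 84, 86, 89, 92, 95, 99}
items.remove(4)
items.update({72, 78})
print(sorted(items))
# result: [1, 65, 69, 72, 74, 78, 79, 81, 84, 86, 89, 92, 95, 99]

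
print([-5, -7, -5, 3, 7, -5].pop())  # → -5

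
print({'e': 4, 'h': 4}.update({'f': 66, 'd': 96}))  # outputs None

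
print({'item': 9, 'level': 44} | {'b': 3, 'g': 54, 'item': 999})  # {'item': 999, 'level': 44, 'b': 3, 'g': 54}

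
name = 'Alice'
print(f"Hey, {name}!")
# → Hey, Alice!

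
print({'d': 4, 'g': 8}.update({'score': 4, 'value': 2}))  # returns None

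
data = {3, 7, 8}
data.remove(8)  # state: {3, 7}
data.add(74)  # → {3, 7, 74}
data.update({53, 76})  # {3, 7, 53, 74, 76}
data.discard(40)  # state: {3, 7, 53, 74, 76}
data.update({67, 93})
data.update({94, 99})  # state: {3, 7, 53, 67, 74, 76, 93, 94, 99}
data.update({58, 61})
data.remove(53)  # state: {3, 7, 58, 61, 67, 74, 76, 93, 94, 99}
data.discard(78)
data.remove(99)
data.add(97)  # {3, 7, 58, 61, 67, 74, 76, 93, 94, 97}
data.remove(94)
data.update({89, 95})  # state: {3, 7, 58, 61, 67, 74, 76, 89, 93, 95, 97}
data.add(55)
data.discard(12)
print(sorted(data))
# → [3, 7, 55, 58, 61, 67, 74, 76, 89, 93, 95, 97]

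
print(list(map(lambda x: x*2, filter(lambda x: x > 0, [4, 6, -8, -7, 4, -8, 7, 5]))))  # [8, 12, 8, 14, 10]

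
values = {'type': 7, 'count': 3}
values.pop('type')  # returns 7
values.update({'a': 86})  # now {'count': 3, 'a': 86}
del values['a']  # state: {'count': 3}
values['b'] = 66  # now {'count': 3, 'b': 66}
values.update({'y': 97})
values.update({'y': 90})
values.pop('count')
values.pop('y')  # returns 90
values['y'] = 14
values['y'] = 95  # {'b': 66, 'y': 95}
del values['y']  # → {'b': 66}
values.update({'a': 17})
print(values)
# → {'b': 66, 'a': 17}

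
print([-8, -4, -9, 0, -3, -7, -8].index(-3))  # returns 4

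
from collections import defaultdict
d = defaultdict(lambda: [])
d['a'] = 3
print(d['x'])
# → []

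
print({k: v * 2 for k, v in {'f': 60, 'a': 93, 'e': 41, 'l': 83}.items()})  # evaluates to {'f': 120, 'a': 186, 'e': 82, 'l': 166}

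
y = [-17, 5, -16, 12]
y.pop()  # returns 12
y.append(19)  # [-17, 5, -16, 19]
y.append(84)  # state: [-17, 5, -16, 19, 84]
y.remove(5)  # [-17, -16, 19, 84]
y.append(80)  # [-17, -16, 19, 84, 80]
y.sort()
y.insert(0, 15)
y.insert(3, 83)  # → [15, -17, -16, 83, 19, 80, 84]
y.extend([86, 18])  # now [15, -17, -16, 83, 19, 80, 84, 86, 18]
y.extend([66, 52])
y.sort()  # [-17, -16, 15, 18, 19, 52, 66, 80, 83, 84, 86]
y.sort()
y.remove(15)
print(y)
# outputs [-17, -16, 18, 19, 52, 66, 80, 83, 84, 86]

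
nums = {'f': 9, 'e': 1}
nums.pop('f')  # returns 9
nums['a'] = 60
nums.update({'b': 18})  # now {'e': 1, 'a': 60, 'b': 18}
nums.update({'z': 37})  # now {'e': 1, 'a': 60, 'b': 18, 'z': 37}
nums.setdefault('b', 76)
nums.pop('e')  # 1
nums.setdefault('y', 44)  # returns 44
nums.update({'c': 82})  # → {'a': 60, 'b': 18, 'z': 37, 'y': 44, 'c': 82}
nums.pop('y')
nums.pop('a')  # 60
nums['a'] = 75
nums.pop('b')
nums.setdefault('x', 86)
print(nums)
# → {'z': 37, 'c': 82, 'a': 75, 'x': 86}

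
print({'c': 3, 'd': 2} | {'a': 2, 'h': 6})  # {'c': 3, 'd': 2, 'a': 2, 'h': 6}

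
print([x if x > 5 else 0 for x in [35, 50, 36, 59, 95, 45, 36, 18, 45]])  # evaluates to [35, 50, 36, 59, 95, 45, 36, 18, 45]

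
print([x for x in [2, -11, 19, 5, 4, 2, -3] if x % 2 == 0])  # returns [2, 4, 2]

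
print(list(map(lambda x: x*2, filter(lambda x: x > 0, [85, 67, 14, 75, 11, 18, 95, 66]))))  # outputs [170, 134, 28, 150, 22, 36, 190, 132]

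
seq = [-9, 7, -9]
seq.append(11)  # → [-9, 7, -9, 11]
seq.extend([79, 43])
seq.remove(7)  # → [-9, -9, 11, 79, 43]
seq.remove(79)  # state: [-9, -9, 11, 43]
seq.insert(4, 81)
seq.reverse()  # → [81, 43, 11, -9, -9]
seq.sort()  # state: [-9, -9, 11, 43, 81]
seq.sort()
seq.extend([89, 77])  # [-9, -9, 11, 43, 81, 89, 77]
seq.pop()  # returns 77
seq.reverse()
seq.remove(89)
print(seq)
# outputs [81, 43, 11, -9, -9]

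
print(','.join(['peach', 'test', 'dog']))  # peach,test,dog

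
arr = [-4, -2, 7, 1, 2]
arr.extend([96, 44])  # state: [-4, -2, 7, 1, 2, 96, 44]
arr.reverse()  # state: [44, 96, 2, 1, 7, -2, -4]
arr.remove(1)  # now [44, 96, 2, 7, -2, -4]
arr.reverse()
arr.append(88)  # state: [-4, -2, 7, 2, 96, 44, 88]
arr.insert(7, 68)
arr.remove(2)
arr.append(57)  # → [-4, -2, 7, 96, 44, 88, 68, 57]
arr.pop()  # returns 57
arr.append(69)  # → [-4, -2, 7, 96, 44, 88, 68, 69]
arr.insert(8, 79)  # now [-4, -2, 7, 96, 44, 88, 68, 69, 79]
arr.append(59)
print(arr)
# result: [-4, -2, 7, 96, 44, 88, 68, 69, 79, 59]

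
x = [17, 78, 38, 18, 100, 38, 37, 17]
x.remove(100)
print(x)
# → [17, 78, 38, 18, 38, 37, 17]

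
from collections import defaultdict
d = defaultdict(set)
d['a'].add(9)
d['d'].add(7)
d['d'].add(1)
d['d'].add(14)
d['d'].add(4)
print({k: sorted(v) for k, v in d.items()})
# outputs {'a': [9], 'd': [1, 4, 7, 14]}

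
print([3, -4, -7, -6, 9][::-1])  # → [9, -6, -7, -4, 3]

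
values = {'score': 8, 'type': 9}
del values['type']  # {'score': 8}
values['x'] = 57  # {'score': 8, 'x': 57}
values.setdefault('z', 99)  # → 99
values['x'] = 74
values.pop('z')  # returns 99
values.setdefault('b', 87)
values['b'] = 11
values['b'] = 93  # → {'score': 8, 'x': 74, 'b': 93}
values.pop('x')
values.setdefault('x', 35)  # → 35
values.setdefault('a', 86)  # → 86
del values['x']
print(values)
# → {'score': 8, 'b': 93, 'a': 86}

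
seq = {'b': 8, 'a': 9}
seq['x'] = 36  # {'b': 8, 'a': 9, 'x': 36}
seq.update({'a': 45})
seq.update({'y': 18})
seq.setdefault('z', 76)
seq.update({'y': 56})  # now {'b': 8, 'a': 45, 'x': 36, 'y': 56, 'z': 76}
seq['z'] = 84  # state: {'b': 8, 'a': 45, 'x': 36, 'y': 56, 'z': 84}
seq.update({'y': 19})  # {'b': 8, 'a': 45, 'x': 36, 'y': 19, 'z': 84}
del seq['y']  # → {'b': 8, 'a': 45, 'x': 36, 'z': 84}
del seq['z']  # {'b': 8, 'a': 45, 'x': 36}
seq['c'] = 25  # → {'b': 8, 'a': 45, 'x': 36, 'c': 25}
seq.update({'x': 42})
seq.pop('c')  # 25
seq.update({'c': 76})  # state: {'b': 8, 'a': 45, 'x': 42, 'c': 76}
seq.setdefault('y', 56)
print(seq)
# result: {'b': 8, 'a': 45, 'x': 42, 'c': 76, 'y': 56}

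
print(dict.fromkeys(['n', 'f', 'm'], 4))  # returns {'n': 4, 'f': 4, 'm': 4}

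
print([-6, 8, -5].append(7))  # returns None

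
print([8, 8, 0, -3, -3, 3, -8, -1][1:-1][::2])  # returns [8, -3, 3]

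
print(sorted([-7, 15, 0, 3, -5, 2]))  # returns [-7, -5, 0, 2, 3, 15]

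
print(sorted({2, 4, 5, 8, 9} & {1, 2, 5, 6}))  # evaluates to [2, 5]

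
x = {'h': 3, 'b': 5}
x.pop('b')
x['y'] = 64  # {'h': 3, 'y': 64}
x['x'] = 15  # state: {'h': 3, 'y': 64, 'x': 15}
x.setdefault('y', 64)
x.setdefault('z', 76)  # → 76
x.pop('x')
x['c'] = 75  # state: {'h': 3, 'y': 64, 'z': 76, 'c': 75}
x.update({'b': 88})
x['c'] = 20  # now {'h': 3, 'y': 64, 'z': 76, 'c': 20, 'b': 88}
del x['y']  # {'h': 3, 'z': 76, 'c': 20, 'b': 88}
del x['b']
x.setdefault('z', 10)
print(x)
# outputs {'h': 3, 'z': 76, 'c': 20}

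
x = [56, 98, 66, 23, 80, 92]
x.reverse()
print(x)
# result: [92, 80, 23, 66, 98, 56]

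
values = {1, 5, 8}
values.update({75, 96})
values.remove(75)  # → {1, 5, 8, 96}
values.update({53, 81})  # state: {1, 5, 8, 53, 81, 96}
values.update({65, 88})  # {1, 5, 8, 53, 65, 81, 88, 96}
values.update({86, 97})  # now {1, 5, 8, 53, 65, 81, 86, 88, 96, 97}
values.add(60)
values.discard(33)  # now {1, 5, 8, 53, 60, 65, 81, 86, 88, 96, 97}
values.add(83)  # {1, 5, 8, 53, 60, 65, 81, 83, 86, 88, 96, 97}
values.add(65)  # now {1, 5, 8, 53, 60, 65, 81, 83, 86, 88, 96, 97}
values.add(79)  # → {1, 5, 8, 53, 60, 65, 79, 81, 83, 86, 88, 96, 97}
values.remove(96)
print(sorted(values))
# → [1, 5, 8, 53, 60, 65, 79, 81, 83, 86, 88, 97]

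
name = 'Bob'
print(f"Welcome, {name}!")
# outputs Welcome, Bob!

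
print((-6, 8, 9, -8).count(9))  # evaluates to 1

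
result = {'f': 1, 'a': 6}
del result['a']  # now {'f': 1}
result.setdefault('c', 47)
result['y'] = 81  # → {'f': 1, 'c': 47, 'y': 81}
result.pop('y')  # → 81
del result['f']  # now {'c': 47}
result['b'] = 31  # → {'c': 47, 'b': 31}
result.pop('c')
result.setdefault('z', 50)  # 50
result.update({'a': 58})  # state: {'b': 31, 'z': 50, 'a': 58}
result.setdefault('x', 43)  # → 43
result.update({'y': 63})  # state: {'b': 31, 'z': 50, 'a': 58, 'x': 43, 'y': 63}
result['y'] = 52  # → {'b': 31, 'z': 50, 'a': 58, 'x': 43, 'y': 52}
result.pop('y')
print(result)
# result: {'b': 31, 'z': 50, 'a': 58, 'x': 43}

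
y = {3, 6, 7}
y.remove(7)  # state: {3, 6}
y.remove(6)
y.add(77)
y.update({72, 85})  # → {3, 72, 77, 85}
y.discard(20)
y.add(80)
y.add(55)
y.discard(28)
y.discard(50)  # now {3, 55, 72, 77, 80, 85}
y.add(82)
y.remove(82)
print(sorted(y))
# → [3, 55, 72, 77, 80, 85]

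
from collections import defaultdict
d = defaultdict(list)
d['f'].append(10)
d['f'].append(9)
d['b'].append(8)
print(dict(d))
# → {'f': [10, 9], 'b': [8]}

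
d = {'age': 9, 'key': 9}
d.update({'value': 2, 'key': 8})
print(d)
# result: {'age': 9, 'key': 8, 'value': 2}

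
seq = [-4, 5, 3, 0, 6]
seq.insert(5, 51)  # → [-4, 5, 3, 0, 6, 51]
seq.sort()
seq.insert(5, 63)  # [-4, 0, 3, 5, 6, 63, 51]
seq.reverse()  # [51, 63, 6, 5, 3, 0, -4]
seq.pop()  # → -4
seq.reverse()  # [0, 3, 5, 6, 63, 51]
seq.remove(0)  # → [3, 5, 6, 63, 51]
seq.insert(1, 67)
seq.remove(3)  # [67, 5, 6, 63, 51]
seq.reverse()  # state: [51, 63, 6, 5, 67]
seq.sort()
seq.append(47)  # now [5, 6, 51, 63, 67, 47]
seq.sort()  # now [5, 6, 47, 51, 63, 67]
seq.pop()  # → 67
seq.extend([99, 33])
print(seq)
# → [5, 6, 47, 51, 63, 99, 33]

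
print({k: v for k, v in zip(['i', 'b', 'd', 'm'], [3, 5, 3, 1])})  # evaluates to {'i': 3, 'b': 5, 'd': 3, 'm': 1}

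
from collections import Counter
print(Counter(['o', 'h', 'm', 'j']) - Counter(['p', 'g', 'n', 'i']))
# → Counter({'o': 1, 'h': 1, 'm': 1, 'j': 1})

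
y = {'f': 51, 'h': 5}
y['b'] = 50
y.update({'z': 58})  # {'f': 51, 'h': 5, 'b': 50, 'z': 58}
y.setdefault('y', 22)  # 22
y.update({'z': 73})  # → {'f': 51, 'h': 5, 'b': 50, 'z': 73, 'y': 22}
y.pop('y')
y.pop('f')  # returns 51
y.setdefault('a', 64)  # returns 64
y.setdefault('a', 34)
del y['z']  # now {'h': 5, 'b': 50, 'a': 64}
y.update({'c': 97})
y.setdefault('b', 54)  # 50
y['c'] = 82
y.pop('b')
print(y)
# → {'h': 5, 'a': 64, 'c': 82}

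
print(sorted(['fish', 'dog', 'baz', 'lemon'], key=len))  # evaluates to ['dog', 'baz', 'fish', 'lemon']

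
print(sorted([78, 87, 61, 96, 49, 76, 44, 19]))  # [19, 44, 49, 61, 76, 78, 87, 96]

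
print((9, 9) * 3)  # (9, 9, 9, 9, 9, 9)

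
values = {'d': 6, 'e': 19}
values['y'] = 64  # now {'d': 6, 'e': 19, 'y': 64}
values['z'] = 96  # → {'d': 6, 'e': 19, 'y': 64, 'z': 96}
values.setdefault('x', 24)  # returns 24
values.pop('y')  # 64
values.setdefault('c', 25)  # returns 25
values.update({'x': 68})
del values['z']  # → {'d': 6, 'e': 19, 'x': 68, 'c': 25}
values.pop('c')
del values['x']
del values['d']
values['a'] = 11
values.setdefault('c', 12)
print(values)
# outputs {'e': 19, 'a': 11, 'c': 12}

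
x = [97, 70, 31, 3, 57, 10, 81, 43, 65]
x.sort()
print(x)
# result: [3, 10, 31, 43, 57, 65, 70, 81, 97]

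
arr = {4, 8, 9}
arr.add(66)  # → {4, 8, 9, 66}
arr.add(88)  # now {4, 8, 9, 66, 88}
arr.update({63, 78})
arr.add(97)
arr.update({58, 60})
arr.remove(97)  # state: {4, 8, 9, 58, 60, 63, 66, 78, 88}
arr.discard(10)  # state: {4, 8, 9, 58, 60, 63, 66, 78, 88}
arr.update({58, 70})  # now {4, 8, 9, 58, 60, 63, 66, 70, 78, 88}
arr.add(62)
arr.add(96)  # {4, 8, 9, 58, 60, 62, 63, 66, 70, 78, 88, 96}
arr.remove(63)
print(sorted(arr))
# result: [4, 8, 9, 58, 60, 62, 66, 70, 78, 88, 96]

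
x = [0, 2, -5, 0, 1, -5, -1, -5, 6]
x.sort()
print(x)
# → [-5, -5, -5, -1, 0, 0, 1, 2, 6]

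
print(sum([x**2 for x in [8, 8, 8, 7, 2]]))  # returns 245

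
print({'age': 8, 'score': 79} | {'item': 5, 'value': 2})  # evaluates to {'age': 8, 'score': 79, 'item': 5, 'value': 2}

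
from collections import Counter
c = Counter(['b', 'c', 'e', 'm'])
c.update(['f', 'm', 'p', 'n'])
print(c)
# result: Counter({'m': 2, 'b': 1, 'c': 1, 'e': 1, 'f': 1, 'p': 1, 'n': 1})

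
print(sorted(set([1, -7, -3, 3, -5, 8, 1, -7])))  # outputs [-7, -5, -3, 1, 3, 8]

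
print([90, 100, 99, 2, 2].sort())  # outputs None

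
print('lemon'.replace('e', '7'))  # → l7mon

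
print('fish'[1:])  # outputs ish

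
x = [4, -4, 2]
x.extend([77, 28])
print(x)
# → [4, -4, 2, 77, 28]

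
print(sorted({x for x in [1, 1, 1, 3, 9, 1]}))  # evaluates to [1, 3, 9]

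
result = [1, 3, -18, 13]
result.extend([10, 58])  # [1, 3, -18, 13, 10, 58]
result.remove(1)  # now [3, -18, 13, 10, 58]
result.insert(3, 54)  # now [3, -18, 13, 54, 10, 58]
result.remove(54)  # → [3, -18, 13, 10, 58]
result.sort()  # [-18, 3, 10, 13, 58]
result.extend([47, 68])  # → [-18, 3, 10, 13, 58, 47, 68]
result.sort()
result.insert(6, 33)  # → [-18, 3, 10, 13, 47, 58, 33, 68]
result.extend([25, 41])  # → [-18, 3, 10, 13, 47, 58, 33, 68, 25, 41]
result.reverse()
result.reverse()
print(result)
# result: [-18, 3, 10, 13, 47, 58, 33, 68, 25, 41]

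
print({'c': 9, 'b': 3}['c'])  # 9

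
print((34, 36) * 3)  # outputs (34, 36, 34, 36, 34, 36)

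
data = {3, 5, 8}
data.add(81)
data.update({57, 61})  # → {3, 5, 8, 57, 61, 81}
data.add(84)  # {3, 5, 8, 57, 61, 81, 84}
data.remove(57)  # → {3, 5, 8, 61, 81, 84}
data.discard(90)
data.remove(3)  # {5, 8, 61, 81, 84}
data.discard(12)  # {5, 8, 61, 81, 84}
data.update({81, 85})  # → {5, 8, 61, 81, 84, 85}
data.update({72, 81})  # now {5, 8, 61, 72, 81, 84, 85}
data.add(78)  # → {5, 8, 61, 72, 78, 81, 84, 85}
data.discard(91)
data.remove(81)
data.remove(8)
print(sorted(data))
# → [5, 61, 72, 78, 84, 85]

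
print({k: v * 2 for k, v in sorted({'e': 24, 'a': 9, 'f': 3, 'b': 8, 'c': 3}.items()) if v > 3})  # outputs {'a': 18, 'b': 16, 'e': 48}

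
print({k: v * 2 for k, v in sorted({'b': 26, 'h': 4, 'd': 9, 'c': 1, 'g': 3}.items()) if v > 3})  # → {'b': 52, 'd': 18, 'h': 8}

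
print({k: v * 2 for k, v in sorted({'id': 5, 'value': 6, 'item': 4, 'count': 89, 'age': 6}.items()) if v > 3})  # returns {'age': 12, 'count': 178, 'id': 10, 'item': 8, 'value': 12}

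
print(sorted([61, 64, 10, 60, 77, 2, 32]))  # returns [2, 10, 32, 60, 61, 64, 77]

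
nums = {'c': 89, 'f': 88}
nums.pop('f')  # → 88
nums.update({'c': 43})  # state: {'c': 43}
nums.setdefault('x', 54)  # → 54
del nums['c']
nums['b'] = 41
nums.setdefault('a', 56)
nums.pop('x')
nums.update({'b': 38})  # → {'b': 38, 'a': 56}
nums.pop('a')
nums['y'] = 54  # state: {'b': 38, 'y': 54}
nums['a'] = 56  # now {'b': 38, 'y': 54, 'a': 56}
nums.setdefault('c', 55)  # 55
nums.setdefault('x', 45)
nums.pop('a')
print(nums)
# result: {'b': 38, 'y': 54, 'c': 55, 'x': 45}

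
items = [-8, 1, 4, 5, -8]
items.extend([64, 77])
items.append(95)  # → [-8, 1, 4, 5, -8, 64, 77, 95]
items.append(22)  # [-8, 1, 4, 5, -8, 64, 77, 95, 22]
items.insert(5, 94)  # [-8, 1, 4, 5, -8, 94, 64, 77, 95, 22]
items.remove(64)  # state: [-8, 1, 4, 5, -8, 94, 77, 95, 22]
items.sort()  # [-8, -8, 1, 4, 5, 22, 77, 94, 95]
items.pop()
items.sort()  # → [-8, -8, 1, 4, 5, 22, 77, 94]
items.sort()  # [-8, -8, 1, 4, 5, 22, 77, 94]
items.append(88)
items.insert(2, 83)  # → [-8, -8, 83, 1, 4, 5, 22, 77, 94, 88]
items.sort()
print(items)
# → [-8, -8, 1, 4, 5, 22, 77, 83, 88, 94]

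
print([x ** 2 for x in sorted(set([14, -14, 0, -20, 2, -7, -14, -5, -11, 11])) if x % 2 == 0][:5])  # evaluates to [400, 196, 0, 4, 196]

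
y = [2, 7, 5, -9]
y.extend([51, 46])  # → [2, 7, 5, -9, 51, 46]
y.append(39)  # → [2, 7, 5, -9, 51, 46, 39]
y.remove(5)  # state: [2, 7, -9, 51, 46, 39]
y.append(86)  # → [2, 7, -9, 51, 46, 39, 86]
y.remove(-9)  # [2, 7, 51, 46, 39, 86]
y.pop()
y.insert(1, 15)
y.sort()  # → [2, 7, 15, 39, 46, 51]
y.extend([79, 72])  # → [2, 7, 15, 39, 46, 51, 79, 72]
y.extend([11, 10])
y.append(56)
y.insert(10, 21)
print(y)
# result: [2, 7, 15, 39, 46, 51, 79, 72, 11, 10, 21, 56]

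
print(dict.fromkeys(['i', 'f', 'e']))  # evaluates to {'i': None, 'f': None, 'e': None}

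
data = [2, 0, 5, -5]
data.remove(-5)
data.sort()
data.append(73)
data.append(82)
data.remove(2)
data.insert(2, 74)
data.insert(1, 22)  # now [0, 22, 5, 74, 73, 82]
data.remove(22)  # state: [0, 5, 74, 73, 82]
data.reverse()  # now [82, 73, 74, 5, 0]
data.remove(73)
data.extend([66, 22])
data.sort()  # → [0, 5, 22, 66, 74, 82]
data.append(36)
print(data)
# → [0, 5, 22, 66, 74, 82, 36]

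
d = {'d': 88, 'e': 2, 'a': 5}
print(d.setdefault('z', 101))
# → 101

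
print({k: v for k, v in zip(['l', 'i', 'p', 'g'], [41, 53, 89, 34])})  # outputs {'l': 41, 'i': 53, 'p': 89, 'g': 34}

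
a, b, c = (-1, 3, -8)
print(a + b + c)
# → -6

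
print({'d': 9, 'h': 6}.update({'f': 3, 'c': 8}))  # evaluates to None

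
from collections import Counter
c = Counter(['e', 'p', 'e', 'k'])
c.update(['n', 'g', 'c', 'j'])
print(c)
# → Counter({'e': 2, 'p': 1, 'k': 1, 'n': 1, 'g': 1, 'c': 1, 'j': 1})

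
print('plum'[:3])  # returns plu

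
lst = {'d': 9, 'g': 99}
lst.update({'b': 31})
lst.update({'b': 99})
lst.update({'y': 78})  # {'d': 9, 'g': 99, 'b': 99, 'y': 78}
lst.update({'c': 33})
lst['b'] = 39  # {'d': 9, 'g': 99, 'b': 39, 'y': 78, 'c': 33}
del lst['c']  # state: {'d': 9, 'g': 99, 'b': 39, 'y': 78}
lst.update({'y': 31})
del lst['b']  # {'d': 9, 'g': 99, 'y': 31}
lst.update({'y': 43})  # {'d': 9, 'g': 99, 'y': 43}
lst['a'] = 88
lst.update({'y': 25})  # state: {'d': 9, 'g': 99, 'y': 25, 'a': 88}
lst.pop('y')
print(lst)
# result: {'d': 9, 'g': 99, 'a': 88}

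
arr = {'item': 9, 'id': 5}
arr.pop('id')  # 5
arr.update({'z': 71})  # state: {'item': 9, 'z': 71}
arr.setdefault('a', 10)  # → 10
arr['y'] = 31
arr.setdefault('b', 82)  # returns 82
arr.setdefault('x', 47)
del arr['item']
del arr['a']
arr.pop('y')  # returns 31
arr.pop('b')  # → 82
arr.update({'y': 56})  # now {'z': 71, 'x': 47, 'y': 56}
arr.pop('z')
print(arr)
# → {'x': 47, 'y': 56}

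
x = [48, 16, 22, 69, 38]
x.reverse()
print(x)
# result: [38, 69, 22, 16, 48]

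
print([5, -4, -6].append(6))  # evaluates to None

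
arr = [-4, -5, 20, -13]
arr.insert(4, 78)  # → [-4, -5, 20, -13, 78]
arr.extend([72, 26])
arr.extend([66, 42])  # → [-4, -5, 20, -13, 78, 72, 26, 66, 42]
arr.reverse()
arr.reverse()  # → [-4, -5, 20, -13, 78, 72, 26, 66, 42]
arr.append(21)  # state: [-4, -5, 20, -13, 78, 72, 26, 66, 42, 21]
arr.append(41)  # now [-4, -5, 20, -13, 78, 72, 26, 66, 42, 21, 41]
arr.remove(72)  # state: [-4, -5, 20, -13, 78, 26, 66, 42, 21, 41]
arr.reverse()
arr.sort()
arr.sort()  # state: [-13, -5, -4, 20, 21, 26, 41, 42, 66, 78]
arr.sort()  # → [-13, -5, -4, 20, 21, 26, 41, 42, 66, 78]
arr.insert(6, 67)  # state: [-13, -5, -4, 20, 21, 26, 67, 41, 42, 66, 78]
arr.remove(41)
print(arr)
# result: [-13, -5, -4, 20, 21, 26, 67, 42, 66, 78]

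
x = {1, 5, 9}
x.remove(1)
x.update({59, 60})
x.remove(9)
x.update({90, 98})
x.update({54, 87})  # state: {5, 54, 59, 60, 87, 90, 98}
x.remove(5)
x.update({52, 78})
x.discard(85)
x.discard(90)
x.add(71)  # {52, 54, 59, 60, 71, 78, 87, 98}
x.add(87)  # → {52, 54, 59, 60, 71, 78, 87, 98}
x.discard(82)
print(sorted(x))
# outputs [52, 54, 59, 60, 71, 78, 87, 98]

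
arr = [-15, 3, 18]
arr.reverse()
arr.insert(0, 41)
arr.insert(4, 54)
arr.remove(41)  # [18, 3, -15, 54]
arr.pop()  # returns 54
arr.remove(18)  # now [3, -15]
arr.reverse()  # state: [-15, 3]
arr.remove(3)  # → [-15]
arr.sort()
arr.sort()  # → [-15]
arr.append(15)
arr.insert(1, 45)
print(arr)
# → [-15, 45, 15]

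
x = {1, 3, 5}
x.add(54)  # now {1, 3, 5, 54}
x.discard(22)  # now {1, 3, 5, 54}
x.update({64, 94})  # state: {1, 3, 5, 54, 64, 94}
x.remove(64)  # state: {1, 3, 5, 54, 94}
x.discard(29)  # {1, 3, 5, 54, 94}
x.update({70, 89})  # {1, 3, 5, 54, 70, 89, 94}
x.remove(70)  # {1, 3, 5, 54, 89, 94}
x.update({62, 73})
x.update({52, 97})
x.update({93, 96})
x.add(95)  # {1, 3, 5, 52, 54, 62, 73, 89, 93, 94, 95, 96, 97}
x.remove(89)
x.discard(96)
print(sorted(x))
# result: [1, 3, 5, 52, 54, 62, 73, 93, 94, 95, 97]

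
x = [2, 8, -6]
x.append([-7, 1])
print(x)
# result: [2, 8, -6, [-7, 1]]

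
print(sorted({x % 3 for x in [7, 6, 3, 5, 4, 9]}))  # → [0, 1, 2]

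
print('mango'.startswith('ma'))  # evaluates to True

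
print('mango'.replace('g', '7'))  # man7o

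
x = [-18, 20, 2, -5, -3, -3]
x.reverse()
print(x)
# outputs [-3, -3, -5, 2, 20, -18]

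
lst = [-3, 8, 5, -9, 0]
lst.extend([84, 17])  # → [-3, 8, 5, -9, 0, 84, 17]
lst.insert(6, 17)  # [-3, 8, 5, -9, 0, 84, 17, 17]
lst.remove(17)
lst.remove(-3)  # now [8, 5, -9, 0, 84, 17]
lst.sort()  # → [-9, 0, 5, 8, 17, 84]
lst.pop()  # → 84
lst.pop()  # 17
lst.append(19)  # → [-9, 0, 5, 8, 19]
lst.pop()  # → 19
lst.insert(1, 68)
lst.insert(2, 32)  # [-9, 68, 32, 0, 5, 8]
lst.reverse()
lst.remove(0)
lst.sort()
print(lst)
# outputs [-9, 5, 8, 32, 68]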